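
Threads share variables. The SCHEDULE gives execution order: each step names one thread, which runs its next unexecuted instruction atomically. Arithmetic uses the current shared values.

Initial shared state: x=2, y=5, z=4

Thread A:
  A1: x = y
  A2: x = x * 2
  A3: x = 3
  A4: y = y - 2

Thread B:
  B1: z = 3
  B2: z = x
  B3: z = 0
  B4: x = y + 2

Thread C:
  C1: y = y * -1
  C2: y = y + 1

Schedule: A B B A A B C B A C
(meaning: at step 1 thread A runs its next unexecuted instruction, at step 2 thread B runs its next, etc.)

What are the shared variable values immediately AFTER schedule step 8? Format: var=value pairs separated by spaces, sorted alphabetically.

Step 1: thread A executes A1 (x = y). Shared: x=5 y=5 z=4. PCs: A@1 B@0 C@0
Step 2: thread B executes B1 (z = 3). Shared: x=5 y=5 z=3. PCs: A@1 B@1 C@0
Step 3: thread B executes B2 (z = x). Shared: x=5 y=5 z=5. PCs: A@1 B@2 C@0
Step 4: thread A executes A2 (x = x * 2). Shared: x=10 y=5 z=5. PCs: A@2 B@2 C@0
Step 5: thread A executes A3 (x = 3). Shared: x=3 y=5 z=5. PCs: A@3 B@2 C@0
Step 6: thread B executes B3 (z = 0). Shared: x=3 y=5 z=0. PCs: A@3 B@3 C@0
Step 7: thread C executes C1 (y = y * -1). Shared: x=3 y=-5 z=0. PCs: A@3 B@3 C@1
Step 8: thread B executes B4 (x = y + 2). Shared: x=-3 y=-5 z=0. PCs: A@3 B@4 C@1

Answer: x=-3 y=-5 z=0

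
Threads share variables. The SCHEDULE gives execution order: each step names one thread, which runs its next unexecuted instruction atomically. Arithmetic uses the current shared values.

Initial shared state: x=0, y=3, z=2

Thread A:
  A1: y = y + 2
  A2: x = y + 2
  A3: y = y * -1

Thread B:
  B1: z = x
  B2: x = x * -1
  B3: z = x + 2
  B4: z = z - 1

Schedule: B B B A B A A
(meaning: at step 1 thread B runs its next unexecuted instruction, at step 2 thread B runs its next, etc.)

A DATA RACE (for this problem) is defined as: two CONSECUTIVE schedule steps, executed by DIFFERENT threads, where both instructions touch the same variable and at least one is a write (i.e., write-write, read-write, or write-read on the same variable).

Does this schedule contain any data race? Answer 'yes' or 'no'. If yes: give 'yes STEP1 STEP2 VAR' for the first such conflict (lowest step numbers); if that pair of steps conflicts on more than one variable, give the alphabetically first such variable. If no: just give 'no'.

Answer: no

Derivation:
Steps 1,2: same thread (B). No race.
Steps 2,3: same thread (B). No race.
Steps 3,4: B(r=x,w=z) vs A(r=y,w=y). No conflict.
Steps 4,5: A(r=y,w=y) vs B(r=z,w=z). No conflict.
Steps 5,6: B(r=z,w=z) vs A(r=y,w=x). No conflict.
Steps 6,7: same thread (A). No race.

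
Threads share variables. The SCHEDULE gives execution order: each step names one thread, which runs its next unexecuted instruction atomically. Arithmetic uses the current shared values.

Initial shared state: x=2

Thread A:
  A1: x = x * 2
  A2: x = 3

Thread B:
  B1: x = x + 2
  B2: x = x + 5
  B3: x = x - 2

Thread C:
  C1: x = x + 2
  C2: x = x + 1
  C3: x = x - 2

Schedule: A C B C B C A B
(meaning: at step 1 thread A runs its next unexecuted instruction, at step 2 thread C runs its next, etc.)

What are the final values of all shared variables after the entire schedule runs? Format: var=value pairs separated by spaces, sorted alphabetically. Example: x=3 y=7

Answer: x=1

Derivation:
Step 1: thread A executes A1 (x = x * 2). Shared: x=4. PCs: A@1 B@0 C@0
Step 2: thread C executes C1 (x = x + 2). Shared: x=6. PCs: A@1 B@0 C@1
Step 3: thread B executes B1 (x = x + 2). Shared: x=8. PCs: A@1 B@1 C@1
Step 4: thread C executes C2 (x = x + 1). Shared: x=9. PCs: A@1 B@1 C@2
Step 5: thread B executes B2 (x = x + 5). Shared: x=14. PCs: A@1 B@2 C@2
Step 6: thread C executes C3 (x = x - 2). Shared: x=12. PCs: A@1 B@2 C@3
Step 7: thread A executes A2 (x = 3). Shared: x=3. PCs: A@2 B@2 C@3
Step 8: thread B executes B3 (x = x - 2). Shared: x=1. PCs: A@2 B@3 C@3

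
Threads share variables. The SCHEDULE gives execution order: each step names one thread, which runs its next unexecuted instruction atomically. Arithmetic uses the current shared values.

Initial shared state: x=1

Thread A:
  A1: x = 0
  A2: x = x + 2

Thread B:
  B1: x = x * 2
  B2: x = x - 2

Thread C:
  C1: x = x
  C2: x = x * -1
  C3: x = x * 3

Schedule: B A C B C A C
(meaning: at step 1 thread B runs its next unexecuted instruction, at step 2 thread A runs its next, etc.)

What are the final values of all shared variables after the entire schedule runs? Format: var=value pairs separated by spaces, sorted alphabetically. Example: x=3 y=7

Answer: x=12

Derivation:
Step 1: thread B executes B1 (x = x * 2). Shared: x=2. PCs: A@0 B@1 C@0
Step 2: thread A executes A1 (x = 0). Shared: x=0. PCs: A@1 B@1 C@0
Step 3: thread C executes C1 (x = x). Shared: x=0. PCs: A@1 B@1 C@1
Step 4: thread B executes B2 (x = x - 2). Shared: x=-2. PCs: A@1 B@2 C@1
Step 5: thread C executes C2 (x = x * -1). Shared: x=2. PCs: A@1 B@2 C@2
Step 6: thread A executes A2 (x = x + 2). Shared: x=4. PCs: A@2 B@2 C@2
Step 7: thread C executes C3 (x = x * 3). Shared: x=12. PCs: A@2 B@2 C@3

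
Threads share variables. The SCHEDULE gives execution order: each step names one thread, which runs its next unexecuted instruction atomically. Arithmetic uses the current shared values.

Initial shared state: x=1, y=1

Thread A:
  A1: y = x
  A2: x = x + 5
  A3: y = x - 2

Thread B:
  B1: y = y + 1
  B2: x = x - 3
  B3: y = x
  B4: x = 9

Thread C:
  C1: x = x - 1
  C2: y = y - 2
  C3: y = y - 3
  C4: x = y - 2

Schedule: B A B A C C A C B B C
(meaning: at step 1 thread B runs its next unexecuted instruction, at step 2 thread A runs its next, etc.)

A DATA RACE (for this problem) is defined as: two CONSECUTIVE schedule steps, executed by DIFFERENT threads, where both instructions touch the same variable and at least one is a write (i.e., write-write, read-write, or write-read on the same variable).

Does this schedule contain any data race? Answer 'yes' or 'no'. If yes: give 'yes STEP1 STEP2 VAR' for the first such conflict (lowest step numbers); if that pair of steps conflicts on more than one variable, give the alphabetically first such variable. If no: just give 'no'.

Answer: yes 1 2 y

Derivation:
Steps 1,2: B(y = y + 1) vs A(y = x). RACE on y (W-W).
Steps 2,3: A(y = x) vs B(x = x - 3). RACE on x (R-W).
Steps 3,4: B(x = x - 3) vs A(x = x + 5). RACE on x (W-W).
Steps 4,5: A(x = x + 5) vs C(x = x - 1). RACE on x (W-W).
Steps 5,6: same thread (C). No race.
Steps 6,7: C(y = y - 2) vs A(y = x - 2). RACE on y (W-W).
Steps 7,8: A(y = x - 2) vs C(y = y - 3). RACE on y (W-W).
Steps 8,9: C(y = y - 3) vs B(y = x). RACE on y (W-W).
Steps 9,10: same thread (B). No race.
Steps 10,11: B(x = 9) vs C(x = y - 2). RACE on x (W-W).
First conflict at steps 1,2.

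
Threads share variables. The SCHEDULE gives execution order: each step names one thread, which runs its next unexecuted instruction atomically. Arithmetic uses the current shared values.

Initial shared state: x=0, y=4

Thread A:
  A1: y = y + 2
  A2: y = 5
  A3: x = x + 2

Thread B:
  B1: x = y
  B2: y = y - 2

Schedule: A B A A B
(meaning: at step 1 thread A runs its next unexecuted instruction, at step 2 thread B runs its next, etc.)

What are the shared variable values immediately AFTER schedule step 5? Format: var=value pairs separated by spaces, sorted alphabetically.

Answer: x=8 y=3

Derivation:
Step 1: thread A executes A1 (y = y + 2). Shared: x=0 y=6. PCs: A@1 B@0
Step 2: thread B executes B1 (x = y). Shared: x=6 y=6. PCs: A@1 B@1
Step 3: thread A executes A2 (y = 5). Shared: x=6 y=5. PCs: A@2 B@1
Step 4: thread A executes A3 (x = x + 2). Shared: x=8 y=5. PCs: A@3 B@1
Step 5: thread B executes B2 (y = y - 2). Shared: x=8 y=3. PCs: A@3 B@2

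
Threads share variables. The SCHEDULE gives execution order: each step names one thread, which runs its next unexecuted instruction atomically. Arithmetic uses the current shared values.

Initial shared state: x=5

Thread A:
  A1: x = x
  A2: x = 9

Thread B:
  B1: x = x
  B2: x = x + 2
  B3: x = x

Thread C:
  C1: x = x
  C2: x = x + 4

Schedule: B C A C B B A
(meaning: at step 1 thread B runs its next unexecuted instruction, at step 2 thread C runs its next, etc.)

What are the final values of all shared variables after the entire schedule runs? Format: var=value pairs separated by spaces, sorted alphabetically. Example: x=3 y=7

Answer: x=9

Derivation:
Step 1: thread B executes B1 (x = x). Shared: x=5. PCs: A@0 B@1 C@0
Step 2: thread C executes C1 (x = x). Shared: x=5. PCs: A@0 B@1 C@1
Step 3: thread A executes A1 (x = x). Shared: x=5. PCs: A@1 B@1 C@1
Step 4: thread C executes C2 (x = x + 4). Shared: x=9. PCs: A@1 B@1 C@2
Step 5: thread B executes B2 (x = x + 2). Shared: x=11. PCs: A@1 B@2 C@2
Step 6: thread B executes B3 (x = x). Shared: x=11. PCs: A@1 B@3 C@2
Step 7: thread A executes A2 (x = 9). Shared: x=9. PCs: A@2 B@3 C@2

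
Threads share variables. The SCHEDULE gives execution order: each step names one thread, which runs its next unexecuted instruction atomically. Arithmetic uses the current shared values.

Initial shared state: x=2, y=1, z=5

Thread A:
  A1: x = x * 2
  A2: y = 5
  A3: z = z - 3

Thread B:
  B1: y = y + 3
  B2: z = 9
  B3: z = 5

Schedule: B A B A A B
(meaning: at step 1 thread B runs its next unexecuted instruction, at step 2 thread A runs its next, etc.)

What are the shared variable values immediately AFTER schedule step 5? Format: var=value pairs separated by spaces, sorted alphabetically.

Answer: x=4 y=5 z=6

Derivation:
Step 1: thread B executes B1 (y = y + 3). Shared: x=2 y=4 z=5. PCs: A@0 B@1
Step 2: thread A executes A1 (x = x * 2). Shared: x=4 y=4 z=5. PCs: A@1 B@1
Step 3: thread B executes B2 (z = 9). Shared: x=4 y=4 z=9. PCs: A@1 B@2
Step 4: thread A executes A2 (y = 5). Shared: x=4 y=5 z=9. PCs: A@2 B@2
Step 5: thread A executes A3 (z = z - 3). Shared: x=4 y=5 z=6. PCs: A@3 B@2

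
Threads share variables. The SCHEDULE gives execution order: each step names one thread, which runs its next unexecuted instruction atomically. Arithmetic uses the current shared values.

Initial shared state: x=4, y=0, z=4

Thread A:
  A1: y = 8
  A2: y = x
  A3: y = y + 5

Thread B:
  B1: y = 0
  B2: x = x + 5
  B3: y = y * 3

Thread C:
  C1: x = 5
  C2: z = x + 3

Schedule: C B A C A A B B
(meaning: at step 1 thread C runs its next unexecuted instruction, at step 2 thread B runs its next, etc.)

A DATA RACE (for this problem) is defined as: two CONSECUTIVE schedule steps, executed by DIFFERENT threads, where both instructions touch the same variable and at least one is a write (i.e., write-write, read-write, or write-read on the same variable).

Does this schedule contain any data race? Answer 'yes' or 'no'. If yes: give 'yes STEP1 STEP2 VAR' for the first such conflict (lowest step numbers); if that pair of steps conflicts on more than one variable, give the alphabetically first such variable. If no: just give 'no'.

Steps 1,2: C(r=-,w=x) vs B(r=-,w=y). No conflict.
Steps 2,3: B(y = 0) vs A(y = 8). RACE on y (W-W).
Steps 3,4: A(r=-,w=y) vs C(r=x,w=z). No conflict.
Steps 4,5: C(r=x,w=z) vs A(r=x,w=y). No conflict.
Steps 5,6: same thread (A). No race.
Steps 6,7: A(r=y,w=y) vs B(r=x,w=x). No conflict.
Steps 7,8: same thread (B). No race.
First conflict at steps 2,3.

Answer: yes 2 3 y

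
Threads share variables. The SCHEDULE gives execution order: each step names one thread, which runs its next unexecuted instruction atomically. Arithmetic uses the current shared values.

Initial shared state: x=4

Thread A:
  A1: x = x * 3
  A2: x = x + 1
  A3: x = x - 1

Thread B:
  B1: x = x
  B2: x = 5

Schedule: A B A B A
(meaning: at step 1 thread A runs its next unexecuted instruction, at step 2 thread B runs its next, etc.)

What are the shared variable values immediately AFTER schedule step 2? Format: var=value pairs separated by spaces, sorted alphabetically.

Answer: x=12

Derivation:
Step 1: thread A executes A1 (x = x * 3). Shared: x=12. PCs: A@1 B@0
Step 2: thread B executes B1 (x = x). Shared: x=12. PCs: A@1 B@1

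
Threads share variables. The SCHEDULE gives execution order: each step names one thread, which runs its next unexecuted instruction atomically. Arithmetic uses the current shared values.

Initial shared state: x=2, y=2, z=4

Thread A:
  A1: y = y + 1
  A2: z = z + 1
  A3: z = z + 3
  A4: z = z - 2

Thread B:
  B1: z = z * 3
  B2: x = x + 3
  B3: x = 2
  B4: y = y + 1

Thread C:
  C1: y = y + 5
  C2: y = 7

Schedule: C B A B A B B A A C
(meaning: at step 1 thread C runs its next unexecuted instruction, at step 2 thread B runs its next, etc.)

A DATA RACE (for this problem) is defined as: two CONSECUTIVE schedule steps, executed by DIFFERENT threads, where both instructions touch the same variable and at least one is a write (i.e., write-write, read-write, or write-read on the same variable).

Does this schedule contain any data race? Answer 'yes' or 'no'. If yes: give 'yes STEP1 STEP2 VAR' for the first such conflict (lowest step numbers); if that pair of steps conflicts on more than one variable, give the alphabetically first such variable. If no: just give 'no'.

Answer: no

Derivation:
Steps 1,2: C(r=y,w=y) vs B(r=z,w=z). No conflict.
Steps 2,3: B(r=z,w=z) vs A(r=y,w=y). No conflict.
Steps 3,4: A(r=y,w=y) vs B(r=x,w=x). No conflict.
Steps 4,5: B(r=x,w=x) vs A(r=z,w=z). No conflict.
Steps 5,6: A(r=z,w=z) vs B(r=-,w=x). No conflict.
Steps 6,7: same thread (B). No race.
Steps 7,8: B(r=y,w=y) vs A(r=z,w=z). No conflict.
Steps 8,9: same thread (A). No race.
Steps 9,10: A(r=z,w=z) vs C(r=-,w=y). No conflict.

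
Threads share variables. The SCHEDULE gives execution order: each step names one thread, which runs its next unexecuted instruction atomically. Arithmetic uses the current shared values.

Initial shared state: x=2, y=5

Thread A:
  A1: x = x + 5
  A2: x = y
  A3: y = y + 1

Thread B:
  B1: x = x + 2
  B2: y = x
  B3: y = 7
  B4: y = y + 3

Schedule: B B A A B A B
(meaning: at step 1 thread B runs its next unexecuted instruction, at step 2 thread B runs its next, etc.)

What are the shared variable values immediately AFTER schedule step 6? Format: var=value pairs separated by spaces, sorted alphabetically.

Step 1: thread B executes B1 (x = x + 2). Shared: x=4 y=5. PCs: A@0 B@1
Step 2: thread B executes B2 (y = x). Shared: x=4 y=4. PCs: A@0 B@2
Step 3: thread A executes A1 (x = x + 5). Shared: x=9 y=4. PCs: A@1 B@2
Step 4: thread A executes A2 (x = y). Shared: x=4 y=4. PCs: A@2 B@2
Step 5: thread B executes B3 (y = 7). Shared: x=4 y=7. PCs: A@2 B@3
Step 6: thread A executes A3 (y = y + 1). Shared: x=4 y=8. PCs: A@3 B@3

Answer: x=4 y=8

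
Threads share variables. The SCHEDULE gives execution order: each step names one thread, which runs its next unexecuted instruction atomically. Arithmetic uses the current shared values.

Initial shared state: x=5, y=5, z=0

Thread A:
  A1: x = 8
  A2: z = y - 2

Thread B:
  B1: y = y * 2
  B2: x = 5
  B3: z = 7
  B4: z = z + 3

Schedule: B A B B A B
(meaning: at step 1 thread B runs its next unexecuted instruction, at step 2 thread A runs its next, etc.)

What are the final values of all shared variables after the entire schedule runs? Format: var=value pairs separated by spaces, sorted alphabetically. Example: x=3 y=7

Step 1: thread B executes B1 (y = y * 2). Shared: x=5 y=10 z=0. PCs: A@0 B@1
Step 2: thread A executes A1 (x = 8). Shared: x=8 y=10 z=0. PCs: A@1 B@1
Step 3: thread B executes B2 (x = 5). Shared: x=5 y=10 z=0. PCs: A@1 B@2
Step 4: thread B executes B3 (z = 7). Shared: x=5 y=10 z=7. PCs: A@1 B@3
Step 5: thread A executes A2 (z = y - 2). Shared: x=5 y=10 z=8. PCs: A@2 B@3
Step 6: thread B executes B4 (z = z + 3). Shared: x=5 y=10 z=11. PCs: A@2 B@4

Answer: x=5 y=10 z=11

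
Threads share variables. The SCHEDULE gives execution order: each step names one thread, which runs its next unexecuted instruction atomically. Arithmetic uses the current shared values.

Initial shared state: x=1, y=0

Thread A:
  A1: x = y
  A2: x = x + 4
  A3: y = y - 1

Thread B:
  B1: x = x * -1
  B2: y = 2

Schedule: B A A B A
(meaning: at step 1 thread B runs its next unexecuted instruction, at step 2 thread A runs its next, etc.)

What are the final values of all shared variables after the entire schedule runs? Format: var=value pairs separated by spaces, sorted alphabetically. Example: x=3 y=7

Step 1: thread B executes B1 (x = x * -1). Shared: x=-1 y=0. PCs: A@0 B@1
Step 2: thread A executes A1 (x = y). Shared: x=0 y=0. PCs: A@1 B@1
Step 3: thread A executes A2 (x = x + 4). Shared: x=4 y=0. PCs: A@2 B@1
Step 4: thread B executes B2 (y = 2). Shared: x=4 y=2. PCs: A@2 B@2
Step 5: thread A executes A3 (y = y - 1). Shared: x=4 y=1. PCs: A@3 B@2

Answer: x=4 y=1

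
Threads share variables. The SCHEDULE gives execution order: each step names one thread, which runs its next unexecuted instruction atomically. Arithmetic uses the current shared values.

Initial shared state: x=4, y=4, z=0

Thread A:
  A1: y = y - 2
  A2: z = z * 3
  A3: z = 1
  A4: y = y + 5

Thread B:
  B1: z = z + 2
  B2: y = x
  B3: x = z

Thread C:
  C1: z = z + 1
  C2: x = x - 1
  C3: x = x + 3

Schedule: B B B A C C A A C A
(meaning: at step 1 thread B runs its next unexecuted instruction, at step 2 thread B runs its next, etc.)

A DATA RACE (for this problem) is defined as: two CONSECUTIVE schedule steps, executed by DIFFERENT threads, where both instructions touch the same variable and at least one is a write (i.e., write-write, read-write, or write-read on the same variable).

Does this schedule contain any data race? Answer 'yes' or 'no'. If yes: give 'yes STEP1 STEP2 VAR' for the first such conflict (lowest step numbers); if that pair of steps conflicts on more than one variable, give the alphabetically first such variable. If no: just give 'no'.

Steps 1,2: same thread (B). No race.
Steps 2,3: same thread (B). No race.
Steps 3,4: B(r=z,w=x) vs A(r=y,w=y). No conflict.
Steps 4,5: A(r=y,w=y) vs C(r=z,w=z). No conflict.
Steps 5,6: same thread (C). No race.
Steps 6,7: C(r=x,w=x) vs A(r=z,w=z). No conflict.
Steps 7,8: same thread (A). No race.
Steps 8,9: A(r=-,w=z) vs C(r=x,w=x). No conflict.
Steps 9,10: C(r=x,w=x) vs A(r=y,w=y). No conflict.

Answer: no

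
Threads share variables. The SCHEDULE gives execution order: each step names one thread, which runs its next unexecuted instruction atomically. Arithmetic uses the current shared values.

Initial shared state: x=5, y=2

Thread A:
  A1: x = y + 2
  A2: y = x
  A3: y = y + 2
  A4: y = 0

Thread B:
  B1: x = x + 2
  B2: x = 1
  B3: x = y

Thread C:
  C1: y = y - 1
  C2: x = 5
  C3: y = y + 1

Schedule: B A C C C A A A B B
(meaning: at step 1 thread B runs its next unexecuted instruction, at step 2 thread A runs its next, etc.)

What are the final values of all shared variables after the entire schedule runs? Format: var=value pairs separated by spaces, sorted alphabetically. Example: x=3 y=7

Answer: x=0 y=0

Derivation:
Step 1: thread B executes B1 (x = x + 2). Shared: x=7 y=2. PCs: A@0 B@1 C@0
Step 2: thread A executes A1 (x = y + 2). Shared: x=4 y=2. PCs: A@1 B@1 C@0
Step 3: thread C executes C1 (y = y - 1). Shared: x=4 y=1. PCs: A@1 B@1 C@1
Step 4: thread C executes C2 (x = 5). Shared: x=5 y=1. PCs: A@1 B@1 C@2
Step 5: thread C executes C3 (y = y + 1). Shared: x=5 y=2. PCs: A@1 B@1 C@3
Step 6: thread A executes A2 (y = x). Shared: x=5 y=5. PCs: A@2 B@1 C@3
Step 7: thread A executes A3 (y = y + 2). Shared: x=5 y=7. PCs: A@3 B@1 C@3
Step 8: thread A executes A4 (y = 0). Shared: x=5 y=0. PCs: A@4 B@1 C@3
Step 9: thread B executes B2 (x = 1). Shared: x=1 y=0. PCs: A@4 B@2 C@3
Step 10: thread B executes B3 (x = y). Shared: x=0 y=0. PCs: A@4 B@3 C@3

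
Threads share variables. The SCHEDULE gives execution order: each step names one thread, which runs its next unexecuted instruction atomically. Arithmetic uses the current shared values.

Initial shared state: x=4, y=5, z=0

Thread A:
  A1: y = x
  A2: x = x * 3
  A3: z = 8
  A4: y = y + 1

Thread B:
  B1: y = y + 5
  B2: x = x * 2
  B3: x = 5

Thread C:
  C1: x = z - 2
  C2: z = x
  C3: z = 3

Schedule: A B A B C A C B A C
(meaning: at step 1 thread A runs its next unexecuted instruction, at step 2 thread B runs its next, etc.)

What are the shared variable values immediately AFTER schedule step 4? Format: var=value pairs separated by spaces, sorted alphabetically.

Step 1: thread A executes A1 (y = x). Shared: x=4 y=4 z=0. PCs: A@1 B@0 C@0
Step 2: thread B executes B1 (y = y + 5). Shared: x=4 y=9 z=0. PCs: A@1 B@1 C@0
Step 3: thread A executes A2 (x = x * 3). Shared: x=12 y=9 z=0. PCs: A@2 B@1 C@0
Step 4: thread B executes B2 (x = x * 2). Shared: x=24 y=9 z=0. PCs: A@2 B@2 C@0

Answer: x=24 y=9 z=0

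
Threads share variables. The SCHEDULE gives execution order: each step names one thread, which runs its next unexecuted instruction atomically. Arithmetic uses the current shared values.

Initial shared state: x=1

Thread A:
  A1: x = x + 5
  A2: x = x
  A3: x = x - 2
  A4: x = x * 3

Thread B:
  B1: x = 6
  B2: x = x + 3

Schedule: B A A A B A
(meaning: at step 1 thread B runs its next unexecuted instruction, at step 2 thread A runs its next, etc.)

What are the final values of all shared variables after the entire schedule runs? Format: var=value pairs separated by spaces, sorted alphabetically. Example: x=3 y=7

Answer: x=36

Derivation:
Step 1: thread B executes B1 (x = 6). Shared: x=6. PCs: A@0 B@1
Step 2: thread A executes A1 (x = x + 5). Shared: x=11. PCs: A@1 B@1
Step 3: thread A executes A2 (x = x). Shared: x=11. PCs: A@2 B@1
Step 4: thread A executes A3 (x = x - 2). Shared: x=9. PCs: A@3 B@1
Step 5: thread B executes B2 (x = x + 3). Shared: x=12. PCs: A@3 B@2
Step 6: thread A executes A4 (x = x * 3). Shared: x=36. PCs: A@4 B@2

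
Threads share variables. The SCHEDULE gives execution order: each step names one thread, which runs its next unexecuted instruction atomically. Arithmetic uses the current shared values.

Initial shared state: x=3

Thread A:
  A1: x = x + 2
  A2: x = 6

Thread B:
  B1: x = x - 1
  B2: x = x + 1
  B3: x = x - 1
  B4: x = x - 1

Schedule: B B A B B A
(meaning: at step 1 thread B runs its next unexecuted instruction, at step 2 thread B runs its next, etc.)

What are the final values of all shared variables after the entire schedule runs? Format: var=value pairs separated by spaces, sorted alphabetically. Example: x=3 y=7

Step 1: thread B executes B1 (x = x - 1). Shared: x=2. PCs: A@0 B@1
Step 2: thread B executes B2 (x = x + 1). Shared: x=3. PCs: A@0 B@2
Step 3: thread A executes A1 (x = x + 2). Shared: x=5. PCs: A@1 B@2
Step 4: thread B executes B3 (x = x - 1). Shared: x=4. PCs: A@1 B@3
Step 5: thread B executes B4 (x = x - 1). Shared: x=3. PCs: A@1 B@4
Step 6: thread A executes A2 (x = 6). Shared: x=6. PCs: A@2 B@4

Answer: x=6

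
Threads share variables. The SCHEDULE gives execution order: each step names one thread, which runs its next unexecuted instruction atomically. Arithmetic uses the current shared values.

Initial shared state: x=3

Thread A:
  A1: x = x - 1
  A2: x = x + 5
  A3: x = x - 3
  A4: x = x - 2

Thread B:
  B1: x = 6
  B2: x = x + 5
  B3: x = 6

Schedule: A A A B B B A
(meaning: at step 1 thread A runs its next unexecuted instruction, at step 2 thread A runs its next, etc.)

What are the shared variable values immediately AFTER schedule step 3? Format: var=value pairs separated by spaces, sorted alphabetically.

Step 1: thread A executes A1 (x = x - 1). Shared: x=2. PCs: A@1 B@0
Step 2: thread A executes A2 (x = x + 5). Shared: x=7. PCs: A@2 B@0
Step 3: thread A executes A3 (x = x - 3). Shared: x=4. PCs: A@3 B@0

Answer: x=4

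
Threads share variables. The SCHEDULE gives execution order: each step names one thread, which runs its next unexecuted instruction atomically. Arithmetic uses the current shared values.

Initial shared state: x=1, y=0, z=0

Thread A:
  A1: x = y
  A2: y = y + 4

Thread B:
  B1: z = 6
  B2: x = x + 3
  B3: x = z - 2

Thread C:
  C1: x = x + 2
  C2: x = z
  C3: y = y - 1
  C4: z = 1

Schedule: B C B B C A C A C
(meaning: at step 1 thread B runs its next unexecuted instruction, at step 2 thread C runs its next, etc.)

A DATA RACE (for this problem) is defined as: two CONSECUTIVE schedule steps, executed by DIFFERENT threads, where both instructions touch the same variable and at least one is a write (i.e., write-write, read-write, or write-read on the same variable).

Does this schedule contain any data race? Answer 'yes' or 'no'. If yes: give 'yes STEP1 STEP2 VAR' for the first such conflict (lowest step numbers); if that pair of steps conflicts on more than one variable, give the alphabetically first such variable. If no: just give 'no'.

Steps 1,2: B(r=-,w=z) vs C(r=x,w=x). No conflict.
Steps 2,3: C(x = x + 2) vs B(x = x + 3). RACE on x (W-W).
Steps 3,4: same thread (B). No race.
Steps 4,5: B(x = z - 2) vs C(x = z). RACE on x (W-W).
Steps 5,6: C(x = z) vs A(x = y). RACE on x (W-W).
Steps 6,7: A(x = y) vs C(y = y - 1). RACE on y (R-W).
Steps 7,8: C(y = y - 1) vs A(y = y + 4). RACE on y (W-W).
Steps 8,9: A(r=y,w=y) vs C(r=-,w=z). No conflict.
First conflict at steps 2,3.

Answer: yes 2 3 x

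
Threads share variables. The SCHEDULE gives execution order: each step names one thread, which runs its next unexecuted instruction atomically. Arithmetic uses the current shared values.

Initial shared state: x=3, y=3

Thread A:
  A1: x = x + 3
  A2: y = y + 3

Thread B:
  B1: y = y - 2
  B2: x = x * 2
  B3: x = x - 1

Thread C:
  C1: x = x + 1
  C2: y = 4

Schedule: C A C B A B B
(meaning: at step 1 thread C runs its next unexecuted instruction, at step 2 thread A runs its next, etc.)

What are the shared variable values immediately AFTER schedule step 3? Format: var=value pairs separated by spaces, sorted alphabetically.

Step 1: thread C executes C1 (x = x + 1). Shared: x=4 y=3. PCs: A@0 B@0 C@1
Step 2: thread A executes A1 (x = x + 3). Shared: x=7 y=3. PCs: A@1 B@0 C@1
Step 3: thread C executes C2 (y = 4). Shared: x=7 y=4. PCs: A@1 B@0 C@2

Answer: x=7 y=4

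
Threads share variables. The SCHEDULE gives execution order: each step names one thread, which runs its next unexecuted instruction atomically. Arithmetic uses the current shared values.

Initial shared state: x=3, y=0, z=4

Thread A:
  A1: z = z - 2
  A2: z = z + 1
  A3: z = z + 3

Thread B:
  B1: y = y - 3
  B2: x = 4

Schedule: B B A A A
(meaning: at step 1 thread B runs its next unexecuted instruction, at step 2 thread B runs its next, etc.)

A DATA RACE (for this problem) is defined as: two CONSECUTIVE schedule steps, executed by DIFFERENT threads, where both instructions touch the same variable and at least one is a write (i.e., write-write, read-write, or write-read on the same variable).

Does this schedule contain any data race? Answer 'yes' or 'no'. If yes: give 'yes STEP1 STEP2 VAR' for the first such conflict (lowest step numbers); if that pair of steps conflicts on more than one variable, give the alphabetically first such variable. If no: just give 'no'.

Answer: no

Derivation:
Steps 1,2: same thread (B). No race.
Steps 2,3: B(r=-,w=x) vs A(r=z,w=z). No conflict.
Steps 3,4: same thread (A). No race.
Steps 4,5: same thread (A). No race.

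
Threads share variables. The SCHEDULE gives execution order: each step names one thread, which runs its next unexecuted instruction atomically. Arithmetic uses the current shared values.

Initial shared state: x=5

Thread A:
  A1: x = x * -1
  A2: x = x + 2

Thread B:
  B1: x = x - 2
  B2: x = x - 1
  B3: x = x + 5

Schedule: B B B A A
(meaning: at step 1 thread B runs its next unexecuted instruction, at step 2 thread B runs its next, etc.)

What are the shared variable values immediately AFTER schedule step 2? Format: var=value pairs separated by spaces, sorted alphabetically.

Step 1: thread B executes B1 (x = x - 2). Shared: x=3. PCs: A@0 B@1
Step 2: thread B executes B2 (x = x - 1). Shared: x=2. PCs: A@0 B@2

Answer: x=2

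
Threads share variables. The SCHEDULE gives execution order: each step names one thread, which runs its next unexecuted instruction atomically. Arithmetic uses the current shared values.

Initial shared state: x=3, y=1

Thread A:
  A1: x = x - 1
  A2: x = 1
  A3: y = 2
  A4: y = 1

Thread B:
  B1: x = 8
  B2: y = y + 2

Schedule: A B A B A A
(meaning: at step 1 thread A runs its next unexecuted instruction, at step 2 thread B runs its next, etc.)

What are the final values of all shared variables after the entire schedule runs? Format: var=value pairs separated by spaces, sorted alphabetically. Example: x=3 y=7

Answer: x=1 y=1

Derivation:
Step 1: thread A executes A1 (x = x - 1). Shared: x=2 y=1. PCs: A@1 B@0
Step 2: thread B executes B1 (x = 8). Shared: x=8 y=1. PCs: A@1 B@1
Step 3: thread A executes A2 (x = 1). Shared: x=1 y=1. PCs: A@2 B@1
Step 4: thread B executes B2 (y = y + 2). Shared: x=1 y=3. PCs: A@2 B@2
Step 5: thread A executes A3 (y = 2). Shared: x=1 y=2. PCs: A@3 B@2
Step 6: thread A executes A4 (y = 1). Shared: x=1 y=1. PCs: A@4 B@2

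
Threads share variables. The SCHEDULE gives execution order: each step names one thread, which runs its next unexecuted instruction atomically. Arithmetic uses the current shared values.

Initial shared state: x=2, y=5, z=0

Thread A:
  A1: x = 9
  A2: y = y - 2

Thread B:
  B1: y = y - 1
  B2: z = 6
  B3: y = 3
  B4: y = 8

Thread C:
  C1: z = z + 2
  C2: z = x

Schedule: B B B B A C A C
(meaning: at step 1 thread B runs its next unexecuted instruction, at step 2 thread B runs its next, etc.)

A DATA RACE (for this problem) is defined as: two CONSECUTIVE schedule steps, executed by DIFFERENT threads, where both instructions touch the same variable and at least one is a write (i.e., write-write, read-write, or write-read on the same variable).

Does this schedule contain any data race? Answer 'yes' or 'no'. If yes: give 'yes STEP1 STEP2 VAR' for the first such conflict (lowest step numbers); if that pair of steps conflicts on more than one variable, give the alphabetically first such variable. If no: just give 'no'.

Steps 1,2: same thread (B). No race.
Steps 2,3: same thread (B). No race.
Steps 3,4: same thread (B). No race.
Steps 4,5: B(r=-,w=y) vs A(r=-,w=x). No conflict.
Steps 5,6: A(r=-,w=x) vs C(r=z,w=z). No conflict.
Steps 6,7: C(r=z,w=z) vs A(r=y,w=y). No conflict.
Steps 7,8: A(r=y,w=y) vs C(r=x,w=z). No conflict.

Answer: no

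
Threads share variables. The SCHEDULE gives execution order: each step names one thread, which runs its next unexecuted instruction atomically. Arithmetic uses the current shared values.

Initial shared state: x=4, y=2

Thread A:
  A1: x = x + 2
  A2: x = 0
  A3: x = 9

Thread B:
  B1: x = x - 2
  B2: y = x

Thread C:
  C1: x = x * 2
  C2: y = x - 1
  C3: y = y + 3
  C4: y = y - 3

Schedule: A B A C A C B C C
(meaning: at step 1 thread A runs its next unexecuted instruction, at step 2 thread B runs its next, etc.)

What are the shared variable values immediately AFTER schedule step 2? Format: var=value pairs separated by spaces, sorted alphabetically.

Answer: x=4 y=2

Derivation:
Step 1: thread A executes A1 (x = x + 2). Shared: x=6 y=2. PCs: A@1 B@0 C@0
Step 2: thread B executes B1 (x = x - 2). Shared: x=4 y=2. PCs: A@1 B@1 C@0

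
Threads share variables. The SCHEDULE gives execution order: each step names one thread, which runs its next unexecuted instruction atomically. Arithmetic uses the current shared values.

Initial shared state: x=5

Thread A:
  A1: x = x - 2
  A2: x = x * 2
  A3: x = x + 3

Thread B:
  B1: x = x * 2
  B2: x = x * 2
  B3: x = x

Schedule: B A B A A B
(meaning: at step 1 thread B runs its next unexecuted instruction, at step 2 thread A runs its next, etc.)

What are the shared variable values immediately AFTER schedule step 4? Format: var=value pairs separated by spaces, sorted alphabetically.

Step 1: thread B executes B1 (x = x * 2). Shared: x=10. PCs: A@0 B@1
Step 2: thread A executes A1 (x = x - 2). Shared: x=8. PCs: A@1 B@1
Step 3: thread B executes B2 (x = x * 2). Shared: x=16. PCs: A@1 B@2
Step 4: thread A executes A2 (x = x * 2). Shared: x=32. PCs: A@2 B@2

Answer: x=32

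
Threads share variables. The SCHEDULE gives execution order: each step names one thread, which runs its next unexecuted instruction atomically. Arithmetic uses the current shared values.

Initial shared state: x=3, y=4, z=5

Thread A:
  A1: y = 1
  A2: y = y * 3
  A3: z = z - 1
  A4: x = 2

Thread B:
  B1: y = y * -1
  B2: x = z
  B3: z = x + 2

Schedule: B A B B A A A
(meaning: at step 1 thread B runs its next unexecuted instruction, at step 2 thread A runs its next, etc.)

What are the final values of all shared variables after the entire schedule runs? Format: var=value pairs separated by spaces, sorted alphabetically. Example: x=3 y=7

Answer: x=2 y=3 z=6

Derivation:
Step 1: thread B executes B1 (y = y * -1). Shared: x=3 y=-4 z=5. PCs: A@0 B@1
Step 2: thread A executes A1 (y = 1). Shared: x=3 y=1 z=5. PCs: A@1 B@1
Step 3: thread B executes B2 (x = z). Shared: x=5 y=1 z=5. PCs: A@1 B@2
Step 4: thread B executes B3 (z = x + 2). Shared: x=5 y=1 z=7. PCs: A@1 B@3
Step 5: thread A executes A2 (y = y * 3). Shared: x=5 y=3 z=7. PCs: A@2 B@3
Step 6: thread A executes A3 (z = z - 1). Shared: x=5 y=3 z=6. PCs: A@3 B@3
Step 7: thread A executes A4 (x = 2). Shared: x=2 y=3 z=6. PCs: A@4 B@3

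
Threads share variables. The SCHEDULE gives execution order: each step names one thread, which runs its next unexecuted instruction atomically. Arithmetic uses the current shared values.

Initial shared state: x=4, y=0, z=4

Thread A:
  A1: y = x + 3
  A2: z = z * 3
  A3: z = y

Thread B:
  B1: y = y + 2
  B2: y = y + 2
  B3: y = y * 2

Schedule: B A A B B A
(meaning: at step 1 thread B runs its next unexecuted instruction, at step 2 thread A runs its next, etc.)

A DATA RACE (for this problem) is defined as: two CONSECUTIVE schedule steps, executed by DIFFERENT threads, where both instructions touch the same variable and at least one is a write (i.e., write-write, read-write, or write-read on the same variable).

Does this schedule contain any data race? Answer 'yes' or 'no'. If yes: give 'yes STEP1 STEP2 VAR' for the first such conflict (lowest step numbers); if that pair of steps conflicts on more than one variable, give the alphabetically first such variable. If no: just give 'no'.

Answer: yes 1 2 y

Derivation:
Steps 1,2: B(y = y + 2) vs A(y = x + 3). RACE on y (W-W).
Steps 2,3: same thread (A). No race.
Steps 3,4: A(r=z,w=z) vs B(r=y,w=y). No conflict.
Steps 4,5: same thread (B). No race.
Steps 5,6: B(y = y * 2) vs A(z = y). RACE on y (W-R).
First conflict at steps 1,2.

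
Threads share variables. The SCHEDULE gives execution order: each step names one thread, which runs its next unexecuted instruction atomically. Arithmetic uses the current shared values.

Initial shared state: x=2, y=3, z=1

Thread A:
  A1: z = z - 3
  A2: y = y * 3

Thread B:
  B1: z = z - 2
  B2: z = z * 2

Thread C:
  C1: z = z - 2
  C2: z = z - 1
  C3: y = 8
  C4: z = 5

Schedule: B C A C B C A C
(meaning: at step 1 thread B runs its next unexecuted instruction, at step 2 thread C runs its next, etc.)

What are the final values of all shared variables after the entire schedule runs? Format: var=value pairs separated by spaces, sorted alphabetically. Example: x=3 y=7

Step 1: thread B executes B1 (z = z - 2). Shared: x=2 y=3 z=-1. PCs: A@0 B@1 C@0
Step 2: thread C executes C1 (z = z - 2). Shared: x=2 y=3 z=-3. PCs: A@0 B@1 C@1
Step 3: thread A executes A1 (z = z - 3). Shared: x=2 y=3 z=-6. PCs: A@1 B@1 C@1
Step 4: thread C executes C2 (z = z - 1). Shared: x=2 y=3 z=-7. PCs: A@1 B@1 C@2
Step 5: thread B executes B2 (z = z * 2). Shared: x=2 y=3 z=-14. PCs: A@1 B@2 C@2
Step 6: thread C executes C3 (y = 8). Shared: x=2 y=8 z=-14. PCs: A@1 B@2 C@3
Step 7: thread A executes A2 (y = y * 3). Shared: x=2 y=24 z=-14. PCs: A@2 B@2 C@3
Step 8: thread C executes C4 (z = 5). Shared: x=2 y=24 z=5. PCs: A@2 B@2 C@4

Answer: x=2 y=24 z=5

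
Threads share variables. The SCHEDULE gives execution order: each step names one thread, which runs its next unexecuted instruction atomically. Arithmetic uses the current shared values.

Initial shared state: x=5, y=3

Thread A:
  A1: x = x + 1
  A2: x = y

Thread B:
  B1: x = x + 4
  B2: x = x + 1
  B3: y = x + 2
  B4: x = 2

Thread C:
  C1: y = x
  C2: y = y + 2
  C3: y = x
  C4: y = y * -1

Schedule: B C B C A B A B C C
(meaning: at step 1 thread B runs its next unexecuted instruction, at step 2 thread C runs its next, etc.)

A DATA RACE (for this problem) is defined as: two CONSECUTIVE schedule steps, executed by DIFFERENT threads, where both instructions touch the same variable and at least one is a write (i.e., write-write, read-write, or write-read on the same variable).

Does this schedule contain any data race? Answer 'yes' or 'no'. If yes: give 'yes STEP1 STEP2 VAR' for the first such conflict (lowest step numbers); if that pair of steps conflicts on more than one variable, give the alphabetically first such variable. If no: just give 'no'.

Steps 1,2: B(x = x + 4) vs C(y = x). RACE on x (W-R).
Steps 2,3: C(y = x) vs B(x = x + 1). RACE on x (R-W).
Steps 3,4: B(r=x,w=x) vs C(r=y,w=y). No conflict.
Steps 4,5: C(r=y,w=y) vs A(r=x,w=x). No conflict.
Steps 5,6: A(x = x + 1) vs B(y = x + 2). RACE on x (W-R).
Steps 6,7: B(y = x + 2) vs A(x = y). RACE on x (R-W), y (W-R). Multiple vars; alphabetically first is x.
Steps 7,8: A(x = y) vs B(x = 2). RACE on x (W-W).
Steps 8,9: B(x = 2) vs C(y = x). RACE on x (W-R).
Steps 9,10: same thread (C). No race.
First conflict at steps 1,2.

Answer: yes 1 2 x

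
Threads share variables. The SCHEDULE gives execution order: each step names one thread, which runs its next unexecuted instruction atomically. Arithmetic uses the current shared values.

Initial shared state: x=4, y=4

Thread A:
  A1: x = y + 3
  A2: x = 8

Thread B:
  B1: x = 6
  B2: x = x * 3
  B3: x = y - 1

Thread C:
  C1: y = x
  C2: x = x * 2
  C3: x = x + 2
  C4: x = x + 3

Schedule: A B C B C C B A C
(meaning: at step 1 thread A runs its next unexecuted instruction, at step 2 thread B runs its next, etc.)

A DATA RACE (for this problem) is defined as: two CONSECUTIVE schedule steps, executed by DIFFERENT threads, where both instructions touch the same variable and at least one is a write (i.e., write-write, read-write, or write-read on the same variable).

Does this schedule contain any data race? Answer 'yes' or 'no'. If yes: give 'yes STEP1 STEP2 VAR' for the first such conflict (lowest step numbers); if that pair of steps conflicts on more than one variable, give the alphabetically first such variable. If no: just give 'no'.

Steps 1,2: A(x = y + 3) vs B(x = 6). RACE on x (W-W).
Steps 2,3: B(x = 6) vs C(y = x). RACE on x (W-R).
Steps 3,4: C(y = x) vs B(x = x * 3). RACE on x (R-W).
Steps 4,5: B(x = x * 3) vs C(x = x * 2). RACE on x (W-W).
Steps 5,6: same thread (C). No race.
Steps 6,7: C(x = x + 2) vs B(x = y - 1). RACE on x (W-W).
Steps 7,8: B(x = y - 1) vs A(x = 8). RACE on x (W-W).
Steps 8,9: A(x = 8) vs C(x = x + 3). RACE on x (W-W).
First conflict at steps 1,2.

Answer: yes 1 2 x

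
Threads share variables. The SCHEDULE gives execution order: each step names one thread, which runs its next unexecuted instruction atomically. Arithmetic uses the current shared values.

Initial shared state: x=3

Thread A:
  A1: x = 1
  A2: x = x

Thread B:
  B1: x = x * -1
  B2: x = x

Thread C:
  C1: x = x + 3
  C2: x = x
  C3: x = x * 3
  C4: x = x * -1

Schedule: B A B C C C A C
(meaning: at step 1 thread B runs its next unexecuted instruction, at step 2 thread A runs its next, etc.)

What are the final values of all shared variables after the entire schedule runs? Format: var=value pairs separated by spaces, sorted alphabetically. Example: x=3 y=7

Answer: x=-12

Derivation:
Step 1: thread B executes B1 (x = x * -1). Shared: x=-3. PCs: A@0 B@1 C@0
Step 2: thread A executes A1 (x = 1). Shared: x=1. PCs: A@1 B@1 C@0
Step 3: thread B executes B2 (x = x). Shared: x=1. PCs: A@1 B@2 C@0
Step 4: thread C executes C1 (x = x + 3). Shared: x=4. PCs: A@1 B@2 C@1
Step 5: thread C executes C2 (x = x). Shared: x=4. PCs: A@1 B@2 C@2
Step 6: thread C executes C3 (x = x * 3). Shared: x=12. PCs: A@1 B@2 C@3
Step 7: thread A executes A2 (x = x). Shared: x=12. PCs: A@2 B@2 C@3
Step 8: thread C executes C4 (x = x * -1). Shared: x=-12. PCs: A@2 B@2 C@4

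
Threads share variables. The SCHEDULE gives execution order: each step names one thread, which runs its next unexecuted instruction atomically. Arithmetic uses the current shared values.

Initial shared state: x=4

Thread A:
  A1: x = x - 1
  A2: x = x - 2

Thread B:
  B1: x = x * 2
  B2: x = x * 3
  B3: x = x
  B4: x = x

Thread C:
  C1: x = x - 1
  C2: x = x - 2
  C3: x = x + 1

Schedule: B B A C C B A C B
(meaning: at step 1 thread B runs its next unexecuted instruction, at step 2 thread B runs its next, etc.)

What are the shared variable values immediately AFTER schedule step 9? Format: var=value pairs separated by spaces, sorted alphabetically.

Step 1: thread B executes B1 (x = x * 2). Shared: x=8. PCs: A@0 B@1 C@0
Step 2: thread B executes B2 (x = x * 3). Shared: x=24. PCs: A@0 B@2 C@0
Step 3: thread A executes A1 (x = x - 1). Shared: x=23. PCs: A@1 B@2 C@0
Step 4: thread C executes C1 (x = x - 1). Shared: x=22. PCs: A@1 B@2 C@1
Step 5: thread C executes C2 (x = x - 2). Shared: x=20. PCs: A@1 B@2 C@2
Step 6: thread B executes B3 (x = x). Shared: x=20. PCs: A@1 B@3 C@2
Step 7: thread A executes A2 (x = x - 2). Shared: x=18. PCs: A@2 B@3 C@2
Step 8: thread C executes C3 (x = x + 1). Shared: x=19. PCs: A@2 B@3 C@3
Step 9: thread B executes B4 (x = x). Shared: x=19. PCs: A@2 B@4 C@3

Answer: x=19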